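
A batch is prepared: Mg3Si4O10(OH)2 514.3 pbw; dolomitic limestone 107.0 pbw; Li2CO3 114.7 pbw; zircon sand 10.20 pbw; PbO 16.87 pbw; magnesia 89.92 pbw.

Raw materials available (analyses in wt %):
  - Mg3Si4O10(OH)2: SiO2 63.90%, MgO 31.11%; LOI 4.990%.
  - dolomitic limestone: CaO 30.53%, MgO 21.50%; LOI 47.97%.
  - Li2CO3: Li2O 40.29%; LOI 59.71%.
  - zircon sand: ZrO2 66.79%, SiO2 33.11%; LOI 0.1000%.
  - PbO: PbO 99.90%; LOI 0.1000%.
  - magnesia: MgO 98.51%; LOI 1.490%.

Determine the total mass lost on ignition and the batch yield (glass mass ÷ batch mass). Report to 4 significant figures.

Working values appear rounded off to 4 significant figures in the printout — each numeric step runs at exact precision at every stage — each reported figure undergoes a single rounding — the derived quantities (glass mass, six oxide percentages, LOI, totals, the yield) are recomputed from the weighed amounts on 706.1 pbw of glass at full precision, exactly as shown in the problem or the answer.
Each material's LOI contribution:
  Mg3Si4O10(OH)2: 514.3 × 0.04990 = 25.66 pbw
  dolomitic limestone: 107.0 × 0.4797 = 51.33 pbw
  Li2CO3: 114.7 × 0.5971 = 68.49 pbw
  zircon sand: 10.20 × 0.001000 = 0.01020 pbw
  PbO: 16.87 × 0.001000 = 0.01687 pbw
  magnesia: 89.92 × 0.01490 = 1.340 pbw
Total LOI = 146.8 pbw
Glass = batch − LOI = 853.0 − 146.8 = 706.1 pbw

LOI loss = 146.8 pbw; glass = 706.1 pbw; yield = 82.78%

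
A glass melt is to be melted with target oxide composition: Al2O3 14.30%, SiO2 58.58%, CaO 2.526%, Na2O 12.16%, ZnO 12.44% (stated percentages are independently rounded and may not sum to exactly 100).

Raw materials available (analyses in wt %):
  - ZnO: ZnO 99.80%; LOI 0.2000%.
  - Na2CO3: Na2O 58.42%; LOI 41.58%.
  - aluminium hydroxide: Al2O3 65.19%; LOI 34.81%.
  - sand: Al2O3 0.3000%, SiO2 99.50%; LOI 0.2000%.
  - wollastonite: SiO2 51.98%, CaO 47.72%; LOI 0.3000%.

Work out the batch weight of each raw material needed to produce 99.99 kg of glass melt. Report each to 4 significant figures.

Values along the way appear rounded to 4 significant figures alongside each step — every computation carries full float precision at all times. Each reported figure sees exactly one rounding; the derived quantities are computed in full precision (ignition loss, the totals, the five compositions, net glass mass, the yield) from the batch weights at 99.99 kg of glass as they appear in problem or answer.
Target oxide masses per 99.99 kg glass melt:
  Al2O3: 14.30% × 99.99 = 14.30 kg
  SiO2: 58.58% × 99.99 = 58.57 kg
  CaO: 2.526% × 99.99 = 2.526 kg
  Na2O: 12.16% × 99.99 = 12.16 kg
  ZnO: 12.44% × 99.99 = 12.44 kg
Per-oxide balance check applying the batch weights above, relative to the basis at hand (sums match the target masses inside rounding margins):
  Al2O3: 21.68·0.6519 + 56.10·0.003000 = 14.30 kg (target 14.30 kg)
  SiO2: 56.10·0.9950 + 5.293·0.5198 = 58.57 kg (target 58.57 kg)
  CaO: 5.293·0.4772 = 2.526 kg (target 2.526 kg)
  Na2O: 20.81·0.5842 = 12.16 kg (target 12.16 kg)
  ZnO: 12.46·0.9980 = 12.44 kg (target 12.44 kg)
Glass-mass sanity pass: total batch − LOI = 99.99 kg (the targets, summed, come to 100.0 kg; stated basis 99.99 kg — any gap is answer rounding).
Whole-batch sum: Σ batch = 116.3 kg; the LOI term Σ batch·LOI equals 16.35 kg; yield, glass over the total, = 85.94%.

Batch per 99.99 kg glass melt:
  ZnO: 12.46 kg
  Na2CO3: 20.81 kg
  aluminium hydroxide: 21.68 kg
  sand: 56.10 kg
  wollastonite: 5.293 kg
Total batch = 116.3 kg; LOI loss = 16.35 kg; yield = 85.94%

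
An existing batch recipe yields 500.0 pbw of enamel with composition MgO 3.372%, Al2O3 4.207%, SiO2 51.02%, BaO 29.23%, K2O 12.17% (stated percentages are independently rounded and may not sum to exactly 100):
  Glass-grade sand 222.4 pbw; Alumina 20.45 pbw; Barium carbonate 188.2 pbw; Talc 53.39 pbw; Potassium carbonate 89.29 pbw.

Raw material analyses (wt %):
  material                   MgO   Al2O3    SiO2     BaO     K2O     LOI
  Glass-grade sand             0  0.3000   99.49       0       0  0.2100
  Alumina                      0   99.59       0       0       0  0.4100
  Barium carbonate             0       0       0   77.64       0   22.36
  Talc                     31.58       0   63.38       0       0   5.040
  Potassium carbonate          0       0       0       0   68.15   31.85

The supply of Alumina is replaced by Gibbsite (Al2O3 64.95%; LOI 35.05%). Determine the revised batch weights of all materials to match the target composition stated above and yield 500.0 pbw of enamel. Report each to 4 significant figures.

Revised batch per 500.0 pbw enamel:
  Glass-grade sand: 222.4 pbw
  Gibbsite: 31.36 pbw
  Barium carbonate: 188.2 pbw
  Talc: 53.39 pbw
  Potassium carbonate: 89.29 pbw
Total batch = 584.6 pbw; LOI loss = 84.67 pbw

The intermediate values appear (rounded to four significant digits) when written out; full float precision is carried throughout — a single rounding completes each reported result; derived quantities (glass mass, LOI, yield, totals, five oxide percentages) are computed in full precision from the weighed amounts on 500.0 pbw of glass, as quoted within the problem or the answer.
Per-oxide target masses for 500.0 pbw enamel:
  MgO: 3.372% × 500.0 = 16.86 pbw
  Al2O3: 4.207% × 500.0 = 21.04 pbw
  SiO2: 51.02% × 500.0 = 255.1 pbw
  BaO: 29.23% × 500.0 = 146.2 pbw
  K2O: 12.17% × 500.0 = 60.85 pbw
Balance tally, oxide-wise, with the batch weights as given, per the basis as stated (every target is met by its sum within answer rounding):
  MgO: 53.39·0.3158 = 16.86 pbw (target 16.86 pbw)
  Al2O3: 222.4·0.003000 + 31.36·0.6495 = 21.04 pbw (target 21.04 pbw)
  SiO2: 222.4·0.9949 + 53.39·0.6338 = 255.1 pbw (target 255.1 pbw)
  BaO: 188.2·0.7764 = 146.1 pbw (target 146.2 pbw)
  K2O: 89.29·0.6815 = 60.85 pbw (target 60.85 pbw)
Mass balance on the glass: total charge less LOI = 500.0 pbw (per-oxide target masses sum to 500.0 pbw; versus the stated basis of 500.0 pbw — rounding explains the deltas).
Batch grand total — Σ batch = 584.6 pbw; loss to ignition Σ batch·LOI = 84.67 pbw; yield = glass ÷ total batch = 85.52%.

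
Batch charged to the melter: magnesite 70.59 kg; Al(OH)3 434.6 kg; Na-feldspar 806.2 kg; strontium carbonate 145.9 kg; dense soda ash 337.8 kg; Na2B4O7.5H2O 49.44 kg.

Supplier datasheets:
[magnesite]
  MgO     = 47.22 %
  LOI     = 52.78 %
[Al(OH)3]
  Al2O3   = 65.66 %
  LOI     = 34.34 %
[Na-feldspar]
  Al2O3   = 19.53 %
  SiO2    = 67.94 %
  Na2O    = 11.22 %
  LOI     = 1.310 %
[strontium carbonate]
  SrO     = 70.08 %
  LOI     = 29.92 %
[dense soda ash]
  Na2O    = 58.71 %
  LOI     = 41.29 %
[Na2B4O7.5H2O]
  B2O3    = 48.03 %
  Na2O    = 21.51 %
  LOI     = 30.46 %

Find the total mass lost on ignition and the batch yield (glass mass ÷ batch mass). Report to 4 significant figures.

Full float precision is kept end to end. Values along the way are displayed, rounded to 4 significant figures, in the working. Each reported result includes exactly one rounding — all derived quantities, which include the six compositions, totals, the yield, LOI, net glass mass, are re-derived in full precision, as they appear in the problem or the answer, from the batch weights per 1449 kg of glass.
Loss on ignition, line by line:
  magnesite: 70.59 × 0.5278 = 37.26 kg
  Al(OH)3: 434.6 × 0.3434 = 149.2 kg
  Na-feldspar: 806.2 × 0.01310 = 10.56 kg
  strontium carbonate: 145.9 × 0.2992 = 43.65 kg
  dense soda ash: 337.8 × 0.4129 = 139.5 kg
  Na2B4O7.5H2O: 49.44 × 0.3046 = 15.06 kg
Total LOI = 395.3 kg
Glass = batch − LOI = 1845 − 395.3 = 1449 kg

LOI loss = 395.3 kg; glass = 1449 kg; yield = 78.57%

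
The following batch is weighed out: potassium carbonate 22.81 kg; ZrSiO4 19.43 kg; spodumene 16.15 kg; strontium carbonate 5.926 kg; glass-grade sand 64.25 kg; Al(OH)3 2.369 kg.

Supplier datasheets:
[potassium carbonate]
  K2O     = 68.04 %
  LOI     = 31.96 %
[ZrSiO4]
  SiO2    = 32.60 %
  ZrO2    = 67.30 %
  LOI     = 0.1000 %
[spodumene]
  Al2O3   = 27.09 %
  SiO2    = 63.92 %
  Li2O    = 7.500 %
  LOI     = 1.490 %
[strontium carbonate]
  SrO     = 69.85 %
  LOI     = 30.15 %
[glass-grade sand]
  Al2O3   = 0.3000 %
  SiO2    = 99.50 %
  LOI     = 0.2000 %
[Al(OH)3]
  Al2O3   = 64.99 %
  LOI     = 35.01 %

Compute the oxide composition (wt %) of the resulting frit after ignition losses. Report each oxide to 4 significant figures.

The intermediate values are displayed, rounded to four significant figures, across the worked steps. The whole derivation runs at full precision in every operation — each reported number is rounded just once — derived quantities, including glass mass, totals, six oxide percentages, yield, LOI, are rebuilt from the batch weights on 120.6 kg of glass at full float precision as written in either problem or answer.
What the batch supplies per oxide:
  Al2O3: 16.15·0.2709 + 64.25·0.003000 + 2.369·0.6499 = 6.107 kg
  SiO2: 19.43·0.3260 + 16.15·0.6392 + 64.25·0.9950 = 80.59 kg
  Li2O: 16.15·0.07500 = 1.211 kg
  K2O: 22.81·0.6804 = 15.52 kg
  ZrO2: 19.43·0.6730 = 13.08 kg
  SrO: 5.926·0.6985 = 4.139 kg
LOI: 22.81·0.3196 + 19.43·0.001000 + 16.15·0.01490 + 5.926·0.3015 + 64.25·0.002000 + 2.369·0.3501 = 10.29 kg
batch − LOI leaves glass = 130.9 − 10.29 = 120.6 kg (matching Σ of the oxides)
wt % = oxide mass / glass mass × 100

Glass mass = 120.6 kg (batch 130.9 − LOI 10.29).
Composition: Al2O3 5.062%, SiO2 66.80%, Li2O 1.004%, K2O 12.86%, ZrO2 10.84%, SrO 3.431%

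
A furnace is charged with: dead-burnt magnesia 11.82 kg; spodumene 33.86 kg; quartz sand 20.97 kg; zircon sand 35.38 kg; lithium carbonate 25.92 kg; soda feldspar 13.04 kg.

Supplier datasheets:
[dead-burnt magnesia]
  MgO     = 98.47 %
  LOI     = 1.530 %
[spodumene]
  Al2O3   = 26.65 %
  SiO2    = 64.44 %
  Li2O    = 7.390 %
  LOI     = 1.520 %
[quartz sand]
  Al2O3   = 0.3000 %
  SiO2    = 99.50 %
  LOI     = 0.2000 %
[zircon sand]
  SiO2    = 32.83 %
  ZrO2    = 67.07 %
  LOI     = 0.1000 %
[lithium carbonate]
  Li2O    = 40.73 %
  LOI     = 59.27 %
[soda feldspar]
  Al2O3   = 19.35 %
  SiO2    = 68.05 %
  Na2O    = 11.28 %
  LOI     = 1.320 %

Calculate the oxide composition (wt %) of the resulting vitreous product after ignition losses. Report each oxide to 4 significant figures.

Glass mass = 124.7 kg (batch 141.0 − LOI 16.31).
Composition: Al2O3 9.312%, SiO2 50.67%, ZrO2 19.03%, MgO 9.335%, Li2O 10.47%, Na2O 1.180%

Mid-chain values are displayed, rounded to four significant digits, at each printed step. The whole derivation runs at full float precision at all times — each reported figure undergoes a single rounding; all derived quantities (the totals, the yield, LOI, net glass mass, the six compositions) are computed from the batch weights for 124.7 kg of glass at full float precision as quoted within the problem or the answer.
Oxide-by-oxide delivered mass:
  Al2O3: 33.86·0.2665 + 20.97·0.003000 + 13.04·0.1935 = 11.61 kg
  SiO2: 33.86·0.6444 + 20.97·0.9950 + 35.38·0.3283 + 13.04·0.6805 = 63.17 kg
  ZrO2: 35.38·0.6707 = 23.73 kg
  MgO: 11.82·0.9847 = 11.64 kg
  Li2O: 33.86·0.07390 + 25.92·0.4073 = 13.06 kg
  Na2O: 13.04·0.1128 = 1.471 kg
LOI: 11.82·0.01530 + 33.86·0.01520 + 20.97·0.002000 + 35.38·0.001000 + 25.92·0.5927 + 13.04·0.01320 = 16.31 kg
Glass = total batch minus LOI = 141.0 − 16.31 = 124.7 kg (matching Σ of the oxides)
percent share: oxide ÷ glass, ×100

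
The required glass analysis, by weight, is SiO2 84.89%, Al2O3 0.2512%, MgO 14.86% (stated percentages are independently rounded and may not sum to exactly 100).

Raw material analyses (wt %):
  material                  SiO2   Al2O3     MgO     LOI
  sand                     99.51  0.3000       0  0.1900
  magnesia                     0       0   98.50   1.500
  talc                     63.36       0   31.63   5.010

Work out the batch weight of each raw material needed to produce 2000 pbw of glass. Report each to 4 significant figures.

Batch per 2000 pbw glass:
  sand: 1675 pbw
  magnesia: 285.8 pbw
  talc: 49.46 pbw
Total batch = 2010 pbw; LOI loss = 9.947 pbw; yield = 99.51%

All internal work keeps full float precision from start to finish; intermediates are shown with 4-significant-digit rounding between the steps — each reported figure sees exactly one rounding; all derived quantities, which include the yield, net glass mass, the three compositions, LOI, totals, are rebuilt at full float precision, as quoted within either problem or answer, from the weighed amounts at 2000 pbw of glass.
Target oxide masses per 2000 pbw glass:
  SiO2: 84.89% × 2000 = 1698 pbw
  Al2O3: 0.2512% × 2000 = 5.024 pbw
  MgO: 14.86% × 2000 = 297.2 pbw
Per-oxide balance check given the weights on record, on the stated basis (sums match the target masses exact up to rounding of places):
  SiO2: 1675·0.9951 + 49.46·0.6336 = 1698 pbw (target 1698 pbw)
  Al2O3: 1675·0.003000 = 5.025 pbw (target 5.024 pbw)
  MgO: 285.8·0.9850 + 49.46·0.3163 = 297.2 pbw (target 297.2 pbw)
Glass mass check: the batch minus its LOI: 2000 pbw (the Σ of target masses is 2000 pbw; versus the stated basis of 2000 pbw — a pure rounding effect).
Adding the batch up: Σ batch = 2010 pbw; the LOI term Σ batch·LOI equals 9.947 pbw; glass ÷ batch gives a yield of 99.51%.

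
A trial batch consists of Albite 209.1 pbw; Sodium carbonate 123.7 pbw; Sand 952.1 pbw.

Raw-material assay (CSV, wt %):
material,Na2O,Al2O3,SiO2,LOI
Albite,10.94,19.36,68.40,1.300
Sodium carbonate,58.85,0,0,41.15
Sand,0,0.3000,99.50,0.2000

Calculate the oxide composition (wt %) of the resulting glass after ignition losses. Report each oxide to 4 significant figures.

In-progress results are shown (rounded to four significant figures) at each printed step. Every computation holds exact precision through every step; exactly one rounding is applied to each reported value — the derived quantities (net glass mass, three oxide percentages, yield, totals, ignition loss) are carried using the weight values for 1229 pbw of glass at full float precision, as they appear in problem or answer.
Delivered oxide masses:
  Na2O: 209.1·0.1094 + 123.7·0.5885 = 95.67 pbw
  Al2O3: 209.1·0.1936 + 952.1·0.003000 = 43.34 pbw
  SiO2: 209.1·0.6840 + 952.1·0.9950 = 1090 pbw
LOI: 209.1·0.01300 + 123.7·0.4115 + 952.1·0.002000 = 55.53 pbw
Glass = total batch minus LOI = 1285 − 55.53 = 1229 pbw (= the summed oxide contributions)
percent by weight: oxide/glass ×100

Glass mass = 1229 pbw (batch 1285 − LOI 55.53).
Composition: Na2O 7.782%, Al2O3 3.525%, SiO2 88.69%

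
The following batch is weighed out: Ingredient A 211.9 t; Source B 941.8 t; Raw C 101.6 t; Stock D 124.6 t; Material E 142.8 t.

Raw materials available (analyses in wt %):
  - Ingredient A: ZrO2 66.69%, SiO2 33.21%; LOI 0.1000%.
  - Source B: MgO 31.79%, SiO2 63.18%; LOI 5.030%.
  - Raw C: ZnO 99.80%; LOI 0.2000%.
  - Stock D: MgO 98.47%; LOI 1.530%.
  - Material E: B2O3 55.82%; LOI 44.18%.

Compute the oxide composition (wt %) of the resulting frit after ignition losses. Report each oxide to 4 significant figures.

Glass mass = 1410 t (batch 1523 − LOI 112.8).
Composition: ZrO2 10.02%, ZnO 7.192%, B2O3 5.654%, MgO 29.94%, SiO2 47.19%

Every computation keeps full float precision at each step — in-progress results are displayed (rounded to four significant digits) across the worked steps. Every reported value is rounded exactly once; all derived quantities (the totals, LOI, glass mass, five oxide percentages, the yield) are computed in full float precision from the batch weights on 1410 t of glass, as set out in problem or answer.
Mass of each oxide from the mix:
  ZrO2: 211.9·0.6669 = 141.3 t
  ZnO: 101.6·0.9980 = 101.4 t
  B2O3: 142.8·0.5582 = 79.71 t
  MgO: 941.8·0.3179 + 124.6·0.9847 = 422.1 t
  SiO2: 211.9·0.3321 + 941.8·0.6318 = 665.4 t
LOI: 211.9·0.001000 + 941.8·0.05030 + 101.6·0.002000 + 124.6·0.01530 + 142.8·0.4418 = 112.8 t
Glass mass = batch − LOI = 1523 − 112.8 = 1410 t (= the summed oxide contributions)
oxide / glass × 100 gives the wt %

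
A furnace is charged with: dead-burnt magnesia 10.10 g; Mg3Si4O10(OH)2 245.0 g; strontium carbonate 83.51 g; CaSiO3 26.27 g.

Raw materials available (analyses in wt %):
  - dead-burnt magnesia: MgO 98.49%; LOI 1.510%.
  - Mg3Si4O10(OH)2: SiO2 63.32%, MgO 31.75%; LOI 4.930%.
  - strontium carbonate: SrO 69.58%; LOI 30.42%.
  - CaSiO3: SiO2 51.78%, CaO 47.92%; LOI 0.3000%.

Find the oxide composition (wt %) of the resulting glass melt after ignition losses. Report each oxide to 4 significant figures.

Glass mass = 327.2 g (batch 364.9 − LOI 37.71).
Composition: SrO 17.76%, SiO2 51.58%, MgO 26.82%, CaO 3.848%

Each numeric step keeps full precision from start to finish. In-progress results are shown, rounded to four significant figures, when written out; a single rounding finalizes each reported value. All derived quantities (glass mass, ignition loss, the yield, totals, the four compositions) are carried at full float precision using the weight values per 327.2 g of glass as they appear in either problem or answer.
Oxide masses out of the charge:
  SrO: 83.51·0.6958 = 58.11 g
  SiO2: 245.0·0.6332 + 26.27·0.5178 = 168.7 g
  MgO: 10.10·0.9849 + 245.0·0.3175 = 87.73 g
  CaO: 26.27·0.4792 = 12.59 g
LOI: 10.10·0.01510 + 245.0·0.04930 + 83.51·0.3042 + 26.27·0.003000 = 37.71 g
Glass mass = batch − LOI = 364.9 − 37.71 = 327.2 g (= the summed oxide contributions)
wt % = oxide mass / glass mass × 100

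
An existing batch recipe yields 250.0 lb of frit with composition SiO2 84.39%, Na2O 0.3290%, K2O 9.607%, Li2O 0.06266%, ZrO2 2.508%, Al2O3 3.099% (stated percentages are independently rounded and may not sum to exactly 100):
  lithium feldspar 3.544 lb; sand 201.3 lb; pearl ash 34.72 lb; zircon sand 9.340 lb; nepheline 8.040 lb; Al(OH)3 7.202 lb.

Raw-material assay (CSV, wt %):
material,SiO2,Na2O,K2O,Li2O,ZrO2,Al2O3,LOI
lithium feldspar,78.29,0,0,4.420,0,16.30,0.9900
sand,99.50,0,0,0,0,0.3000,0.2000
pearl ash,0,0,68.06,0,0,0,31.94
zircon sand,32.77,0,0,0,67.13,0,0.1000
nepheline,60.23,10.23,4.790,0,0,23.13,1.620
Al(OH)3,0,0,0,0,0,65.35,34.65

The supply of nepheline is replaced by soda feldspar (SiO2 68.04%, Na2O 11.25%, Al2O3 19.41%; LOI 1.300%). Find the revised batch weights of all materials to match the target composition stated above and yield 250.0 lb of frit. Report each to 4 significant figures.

Working values are printed (rounded to four significant digits) on the page — the working math carries full float precision from first step to last. Every reported result takes just one rounding. All derived quantities, including six oxide percentages, glass mass, the totals, yield, ignition loss, are computed using the weight values for 250.0 lb of glass in full precision precisely as stated by problem or answer.
Target masses of each oxide per 250.0 lb frit:
  SiO2: 84.39% × 250.0 = 211.0 lb
  Na2O: 0.3290% × 250.0 = 0.8225 lb
  K2O: 9.607% × 250.0 = 24.02 lb
  Li2O: 0.06266% × 250.0 = 0.1566 lb
  ZrO2: 2.508% × 250.0 = 6.270 lb
  Al2O3: 3.099% × 250.0 = 7.748 lb
Checking each oxide sum working from each reported weight, per the basis as stated (delivered sums recover each target inside rounding margins):
  SiO2: 3.544·0.7829 + 201.2·0.9950 + 9.340·0.3277 + 7.311·0.6804 = 211.0 lb (target 211.0 lb)
  Na2O: 7.311·0.1125 = 0.8225 lb (target 0.8225 lb)
  K2O: 35.29·0.6806 = 24.02 lb (target 24.02 lb)
  Li2O: 3.544·0.04420 = 0.1566 lb (target 0.1566 lb)
  ZrO2: 9.340·0.6713 = 6.270 lb (target 6.270 lb)
  Al2O3: 3.544·0.1630 + 201.2·0.003000 + 7.311·0.1941 + 7.876·0.6535 = 7.747 lb (target 7.748 lb)
The glass-mass cross-check: batch total minus LOI = 250.0 lb (the targets, summed, come to 250.0 lb; with the basis standing at 250.0 lb — rounding explains the deltas).
Batch grand total — Σ batch = 264.6 lb; LOI removed, Σ of batch·LOI: 14.54 lb; yield, glass over the total, = 94.50%.

Revised batch per 250.0 lb frit:
  lithium feldspar: 3.544 lb
  sand: 201.2 lb
  pearl ash: 35.29 lb
  zircon sand: 9.340 lb
  soda feldspar: 7.311 lb
  Al(OH)3: 7.876 lb
Total batch = 264.6 lb; LOI loss = 14.54 lb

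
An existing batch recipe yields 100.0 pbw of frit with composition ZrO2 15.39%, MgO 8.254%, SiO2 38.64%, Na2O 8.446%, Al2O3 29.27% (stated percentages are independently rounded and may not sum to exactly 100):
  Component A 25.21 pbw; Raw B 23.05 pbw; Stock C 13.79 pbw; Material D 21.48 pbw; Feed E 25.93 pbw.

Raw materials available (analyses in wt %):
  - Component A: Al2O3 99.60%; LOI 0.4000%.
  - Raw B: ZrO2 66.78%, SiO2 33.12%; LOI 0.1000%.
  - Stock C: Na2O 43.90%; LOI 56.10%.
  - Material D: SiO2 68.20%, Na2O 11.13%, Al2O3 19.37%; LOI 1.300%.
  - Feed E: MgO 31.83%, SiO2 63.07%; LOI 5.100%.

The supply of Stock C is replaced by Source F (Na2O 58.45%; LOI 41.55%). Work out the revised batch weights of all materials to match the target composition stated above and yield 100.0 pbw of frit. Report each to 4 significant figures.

Revised batch per 100.0 pbw frit:
  Component A: 25.21 pbw
  Raw B: 23.05 pbw
  Source F: 10.36 pbw
  Material D: 21.48 pbw
  Feed E: 25.93 pbw
Total batch = 106.0 pbw; LOI loss = 6.030 pbw

The whole derivation maintains exact precision from first step to last — intermediates are printed, rounded to 4 significant figures, when written out — each reported value sees exactly one rounding — derived quantities, which include the five compositions, yield, totals, LOI, glass mass, are re-derived in full float precision, exactly as printed in problem or answer, from the weighed amounts on 100.0 pbw of glass.
Oxide mass targets, per 100.0 pbw frit:
  ZrO2: 15.39% × 100.0 = 15.39 pbw
  MgO: 8.254% × 100.0 = 8.254 pbw
  SiO2: 38.64% × 100.0 = 38.64 pbw
  Na2O: 8.446% × 100.0 = 8.446 pbw
  Al2O3: 29.27% × 100.0 = 29.27 pbw
Per-oxide balance check on the weights just shown, on the stated basis (sum by sum, the targets are met up to rounding of the answer):
  ZrO2: 23.05·0.6678 = 15.39 pbw (target 15.39 pbw)
  MgO: 25.93·0.3183 = 8.254 pbw (target 8.254 pbw)
  SiO2: 23.05·0.3312 + 21.48·0.6820 + 25.93·0.6307 = 38.64 pbw (target 38.64 pbw)
  Na2O: 10.36·0.5845 + 21.48·0.1113 = 8.446 pbw (target 8.446 pbw)
  Al2O3: 25.21·0.9960 + 21.48·0.1937 = 29.27 pbw (target 29.27 pbw)
Auditing the glass mass value: the batch minus its LOI: 100.0 pbw (targets for the oxides total 100.0 pbw; versus the stated basis of 100.0 pbw — deltas are rounding alone).
Adding the batch up: Σ batch = 106.0 pbw; loss to ignition Σ batch·LOI = 6.030 pbw; glass ÷ batch gives a yield of 94.31%.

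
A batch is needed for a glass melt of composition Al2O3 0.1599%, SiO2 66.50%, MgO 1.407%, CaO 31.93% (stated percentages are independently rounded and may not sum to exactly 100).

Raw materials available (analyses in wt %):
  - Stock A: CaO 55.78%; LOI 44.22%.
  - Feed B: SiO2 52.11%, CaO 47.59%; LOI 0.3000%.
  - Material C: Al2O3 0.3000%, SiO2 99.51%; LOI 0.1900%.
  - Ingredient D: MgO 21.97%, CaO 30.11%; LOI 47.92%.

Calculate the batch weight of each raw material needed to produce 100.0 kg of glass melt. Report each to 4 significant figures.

Batch per 100.0 kg glass melt:
  Stock A: 31.75 kg
  Feed B: 25.83 kg
  Material C: 53.30 kg
  Ingredient D: 6.404 kg
Total batch = 117.3 kg; LOI loss = 17.29 kg; yield = 85.26%

Every computation holds exact precision end to end; working values are displayed with 4-significant-digit rounding on the page; each reported figure includes exactly one rounding. Derived quantities are recomputed in full float precision (four oxide percentages, the totals, the yield, glass mass, ignition loss) from the batch weights at 100.0 kg of glass, as quoted within the problem or the answer.
The oxide mass targets at 100.0 kg glass melt:
  Al2O3: 0.1599% × 100.0 = 0.1599 kg
  SiO2: 66.50% × 100.0 = 66.50 kg
  MgO: 1.407% × 100.0 = 1.407 kg
  CaO: 31.93% × 100.0 = 31.93 kg
Sums-versus-targets review from the weights as reported, per the basis as stated (sum by sum, the targets are met inside rounding margins):
  Al2O3: 53.30·0.003000 = 0.1599 kg (target 0.1599 kg)
  SiO2: 25.83·0.5211 + 53.30·0.9951 = 66.50 kg (target 66.50 kg)
  MgO: 6.404·0.2197 = 1.407 kg (target 1.407 kg)
  CaO: 31.75·0.5578 + 25.83·0.4759 + 6.404·0.3011 = 31.93 kg (target 31.93 kg)
Glass mass check: batch Σ − ignition loss = 100.0 kg (the targets, summed, come to 100.0 kg; against the stated basis, 100.0 kg — any gap is answer rounding).
Adding the batch up: Σ batch = 117.3 kg; ignition loss, Σ(batch × LOI) = 17.29 kg; yield = glass ÷ total batch = 85.26%.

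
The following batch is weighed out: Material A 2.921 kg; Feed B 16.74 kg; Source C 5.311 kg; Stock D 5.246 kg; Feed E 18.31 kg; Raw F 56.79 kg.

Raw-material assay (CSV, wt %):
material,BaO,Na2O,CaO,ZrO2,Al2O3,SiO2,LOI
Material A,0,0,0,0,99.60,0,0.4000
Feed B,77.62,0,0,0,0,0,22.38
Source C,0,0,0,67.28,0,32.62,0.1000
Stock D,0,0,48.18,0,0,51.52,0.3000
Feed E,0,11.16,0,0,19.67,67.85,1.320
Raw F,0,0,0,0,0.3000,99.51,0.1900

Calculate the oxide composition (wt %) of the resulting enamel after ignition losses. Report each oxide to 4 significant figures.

Glass mass = 101.2 kg (batch 105.3 − LOI 4.129).
Composition: BaO 12.84%, Na2O 2.019%, CaO 2.498%, ZrO2 3.531%, Al2O3 6.603%, SiO2 72.51%

Every computation carries exact precision from start to finish — working values are shown, rounded to four significant digits, between the steps. Every reported value takes a single rounding; derived quantities (six oxide percentages, the yield, net glass mass, the totals, LOI) are re-derived from the weighed amounts on 101.2 kg of glass in full precision as given in problem or answer.
Delivered oxide masses:
  BaO: 16.74·0.7762 = 12.99 kg
  Na2O: 18.31·0.1116 = 2.043 kg
  CaO: 5.246·0.4818 = 2.528 kg
  ZrO2: 5.311·0.6728 = 3.573 kg
  Al2O3: 2.921·0.9960 + 18.31·0.1967 + 56.79·0.003000 = 6.681 kg
  SiO2: 5.311·0.3262 + 5.246·0.5152 + 18.31·0.6785 + 56.79·0.9951 = 73.37 kg
LOI: 2.921·0.004000 + 16.74·0.2238 + 5.311·0.001000 + 5.246·0.003000 + 18.31·0.01320 + 56.79·0.001900 = 4.129 kg
Glass = total batch minus LOI = 105.3 − 4.129 = 101.2 kg (matching Σ of the oxides)
each oxide over glass, ×100, is wt %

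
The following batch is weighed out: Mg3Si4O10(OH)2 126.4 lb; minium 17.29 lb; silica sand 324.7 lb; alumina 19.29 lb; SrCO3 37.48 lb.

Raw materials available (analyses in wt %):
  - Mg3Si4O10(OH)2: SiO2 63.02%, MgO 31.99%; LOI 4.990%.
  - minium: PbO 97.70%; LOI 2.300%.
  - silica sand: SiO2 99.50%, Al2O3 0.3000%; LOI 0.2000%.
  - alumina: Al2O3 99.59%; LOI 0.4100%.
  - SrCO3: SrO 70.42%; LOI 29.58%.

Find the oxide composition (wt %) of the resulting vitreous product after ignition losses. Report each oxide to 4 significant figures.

All arithmetic holds exact precision end to end — values along the way are printed rounded off to 4 significant figures alongside each step — a single rounding finalizes every reported figure — derived quantities (yield, net glass mass, LOI, totals, five oxide percentages) are computed in full precision from the batch weights at 506.6 lb of glass, as they appear in question or answer.
Mass of each oxide from the mix:
  SiO2: 126.4·0.6302 + 324.7·0.9950 = 402.7 lb
  Al2O3: 324.7·0.003000 + 19.29·0.9959 = 20.19 lb
  MgO: 126.4·0.3199 = 40.44 lb
  PbO: 17.29·0.9770 = 16.89 lb
  SrO: 37.48·0.7042 = 26.39 lb
LOI: 126.4·0.04990 + 17.29·0.02300 + 324.7·0.002000 + 19.29·0.004100 + 37.48·0.2958 = 18.52 lb
Resulting glass, batch − LOI: 525.2 − 18.52 = 506.6 lb (= the summed oxide contributions)
each wt % is 100 × oxide ÷ glass

Glass mass = 506.6 lb (batch 525.2 − LOI 18.52).
Composition: SiO2 79.49%, Al2O3 3.984%, MgO 7.981%, PbO 3.334%, SrO 5.210%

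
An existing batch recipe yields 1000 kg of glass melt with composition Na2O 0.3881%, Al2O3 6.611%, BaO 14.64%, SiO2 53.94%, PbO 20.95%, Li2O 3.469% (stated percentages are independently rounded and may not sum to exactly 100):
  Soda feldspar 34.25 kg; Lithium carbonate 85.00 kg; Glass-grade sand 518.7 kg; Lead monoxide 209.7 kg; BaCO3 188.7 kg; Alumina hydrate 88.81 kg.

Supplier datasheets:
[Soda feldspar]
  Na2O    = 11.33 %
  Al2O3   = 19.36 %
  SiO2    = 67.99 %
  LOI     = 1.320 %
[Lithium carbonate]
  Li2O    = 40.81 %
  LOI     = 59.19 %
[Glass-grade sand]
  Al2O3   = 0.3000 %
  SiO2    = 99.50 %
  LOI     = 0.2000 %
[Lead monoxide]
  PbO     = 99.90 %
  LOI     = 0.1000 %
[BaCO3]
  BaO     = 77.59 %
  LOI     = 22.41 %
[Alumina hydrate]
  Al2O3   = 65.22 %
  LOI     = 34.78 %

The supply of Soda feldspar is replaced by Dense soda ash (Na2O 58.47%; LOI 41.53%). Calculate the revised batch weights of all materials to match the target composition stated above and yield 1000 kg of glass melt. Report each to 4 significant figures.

All arithmetic keeps full precision from first step to last. Mid-chain values are printed with 4-significant-figure rounding as written; exactly one rounding goes into each reported result — all derived quantities, including the yield, ignition loss, net glass mass, totals, six oxide percentages, are rebuilt from the batch weights per 1000 kg of glass at full float precision, exactly as shown in the problem or answer text.
The oxide mass targets at 1000 kg glass melt:
  Na2O: 0.3881% × 1000 = 3.881 kg
  Al2O3: 6.611% × 1000 = 66.11 kg
  BaO: 14.64% × 1000 = 146.4 kg
  SiO2: 53.94% × 1000 = 539.4 kg
  PbO: 20.95% × 1000 = 209.5 kg
  Li2O: 3.469% × 1000 = 34.69 kg
Oxide-by-oxide audit working from each reported weight, on the stated basis (sum by sum, the targets are met exact up to rounding of places):
  Na2O: 6.638·0.5847 = 3.881 kg (target 3.881 kg)
  Al2O3: 542.1·0.003000 + 98.87·0.6522 = 66.11 kg (target 66.11 kg)
  BaO: 188.7·0.7759 = 146.4 kg (target 146.4 kg)
  SiO2: 542.1·0.9950 = 539.4 kg (target 539.4 kg)
  PbO: 209.7·0.9990 = 209.5 kg (target 209.5 kg)
  Li2O: 85.00·0.4081 = 34.69 kg (target 34.69 kg)
Glass mass check: total charge less LOI = 1000 kg (per-oxide target masses sum to 1000 kg; basis as stated: 1000 kg — gaps are rounding artifacts).
Batch grand total — Σ batch = 1131 kg; LOI loss = Σ batch·LOI = 131.0 kg; glass ÷ batch gives a yield of 88.41%.

Revised batch per 1000 kg glass melt:
  Dense soda ash: 6.638 kg
  Lithium carbonate: 85.00 kg
  Glass-grade sand: 542.1 kg
  Lead monoxide: 209.7 kg
  BaCO3: 188.7 kg
  Alumina hydrate: 98.87 kg
Total batch = 1131 kg; LOI loss = 131.0 kg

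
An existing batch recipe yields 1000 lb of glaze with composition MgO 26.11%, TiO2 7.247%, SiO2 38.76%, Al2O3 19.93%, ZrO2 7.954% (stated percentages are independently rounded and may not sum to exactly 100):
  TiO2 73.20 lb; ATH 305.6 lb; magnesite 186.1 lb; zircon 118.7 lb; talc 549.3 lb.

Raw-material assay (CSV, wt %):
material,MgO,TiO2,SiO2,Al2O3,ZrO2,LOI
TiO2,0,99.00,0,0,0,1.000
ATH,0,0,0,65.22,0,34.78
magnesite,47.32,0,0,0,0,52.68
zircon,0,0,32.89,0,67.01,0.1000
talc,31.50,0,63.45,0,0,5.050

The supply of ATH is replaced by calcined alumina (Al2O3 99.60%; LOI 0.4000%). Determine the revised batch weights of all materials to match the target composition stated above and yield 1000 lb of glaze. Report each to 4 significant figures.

Revised batch per 1000 lb glaze:
  TiO2: 73.20 lb
  calcined alumina: 200.1 lb
  magnesite: 186.1 lb
  zircon: 118.7 lb
  talc: 549.3 lb
Total batch = 1127 lb; LOI loss = 127.4 lb

Intermediates appear, with 4-significant-digit rounding, between the steps; all arithmetic carries full float precision in every operation. A single rounding yields every reported figure. The derived quantities, which include totals, five oxide percentages, glass mass, the yield, ignition loss, are carried in full precision, as they appear in the problem or the answer, from the batch weights per 1000 lb of glass.
Target masses of each oxide per 1000 lb glaze:
  MgO: 26.11% × 1000 = 261.1 lb
  TiO2: 7.247% × 1000 = 72.47 lb
  SiO2: 38.76% × 1000 = 387.6 lb
  Al2O3: 19.93% × 1000 = 199.3 lb
  ZrO2: 7.954% × 1000 = 79.54 lb
Oxide-by-oxide audit using the reported weights, versus the basis set out (sum by sum, the targets are met modulo rounding of the values):
  MgO: 186.1·0.4732 + 549.3·0.3150 = 261.1 lb (target 261.1 lb)
  TiO2: 73.20·0.9900 = 72.47 lb (target 72.47 lb)
  SiO2: 118.7·0.3289 + 549.3·0.6345 = 387.6 lb (target 387.6 lb)
  Al2O3: 200.1·0.9960 = 199.3 lb (target 199.3 lb)
  ZrO2: 118.7·0.6701 = 79.54 lb (target 79.54 lb)
Consistency of the glass mass: Σ batch − LOI loss = 1000 lb (targets for the oxides total 1000 lb; basis as stated: 1000 lb — rounding explains the deltas).
Summing the batch: Σ batch = 1127 lb; Σ batch·LOI gives LOI loss = 127.4 lb; the yield ratio, glass ÷ batch: 88.70%.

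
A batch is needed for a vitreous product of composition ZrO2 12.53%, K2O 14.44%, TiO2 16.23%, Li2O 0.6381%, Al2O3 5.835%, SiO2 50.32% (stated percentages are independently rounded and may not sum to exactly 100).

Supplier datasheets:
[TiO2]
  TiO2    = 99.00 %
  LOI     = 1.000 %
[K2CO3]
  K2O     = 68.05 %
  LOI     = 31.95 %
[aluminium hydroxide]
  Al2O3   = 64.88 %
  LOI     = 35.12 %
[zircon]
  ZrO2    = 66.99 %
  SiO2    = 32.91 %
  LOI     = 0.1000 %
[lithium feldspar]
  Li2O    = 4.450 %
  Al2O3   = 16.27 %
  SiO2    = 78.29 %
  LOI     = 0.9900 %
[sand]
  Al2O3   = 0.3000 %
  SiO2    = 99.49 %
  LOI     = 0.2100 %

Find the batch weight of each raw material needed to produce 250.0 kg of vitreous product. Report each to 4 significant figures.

All internal work carries full float precision from start to finish — mid-chain values are displayed with 4-significant-figure rounding on the page. Each reported value is rounded exactly once. Derived quantities (ignition loss, the six compositions, net glass mass, the yield, totals) are computed in full float precision starting from the weights per 250.0 kg of glass exactly as shown in question or answer.
Oxide-by-oxide targets in 250.0 kg vitreous product:
  ZrO2: 12.53% × 250.0 = 31.32 kg
  K2O: 14.44% × 250.0 = 36.10 kg
  TiO2: 16.23% × 250.0 = 40.58 kg
  Li2O: 0.6381% × 250.0 = 1.595 kg
  Al2O3: 5.835% × 250.0 = 14.59 kg
  SiO2: 50.32% × 250.0 = 125.8 kg
Balance tally, oxide-wise, using the reported weights, at the basis given (each sum matches its target mass up to rounding of the answer):
  ZrO2: 46.76·0.6699 = 31.32 kg (target 31.32 kg)
  K2O: 53.05·0.6805 = 36.10 kg (target 36.10 kg)
  TiO2: 40.98·0.9900 = 40.57 kg (target 40.58 kg)
  Li2O: 35.85·0.04450 = 1.595 kg (target 1.595 kg)
  Al2O3: 13.11·0.6488 + 35.85·0.1627 + 82.77·0.003000 = 14.59 kg (target 14.59 kg)
  SiO2: 46.76·0.3291 + 35.85·0.7829 + 82.77·0.9949 = 125.8 kg (target 125.8 kg)
Glass mass check: Σ batch − LOI loss = 250.0 kg (per-oxide target masses sum to 250.0 kg; with the basis standing at 250.0 kg — differing by rounding only).
Adding the batch up: Σ batch = 272.5 kg; the LOI term Σ batch·LOI equals 22.54 kg; yield = glass ÷ total batch = 91.73%.

Batch per 250.0 kg vitreous product:
  TiO2: 40.98 kg
  K2CO3: 53.05 kg
  aluminium hydroxide: 13.11 kg
  zircon: 46.76 kg
  lithium feldspar: 35.85 kg
  sand: 82.77 kg
Total batch = 272.5 kg; LOI loss = 22.54 kg; yield = 91.73%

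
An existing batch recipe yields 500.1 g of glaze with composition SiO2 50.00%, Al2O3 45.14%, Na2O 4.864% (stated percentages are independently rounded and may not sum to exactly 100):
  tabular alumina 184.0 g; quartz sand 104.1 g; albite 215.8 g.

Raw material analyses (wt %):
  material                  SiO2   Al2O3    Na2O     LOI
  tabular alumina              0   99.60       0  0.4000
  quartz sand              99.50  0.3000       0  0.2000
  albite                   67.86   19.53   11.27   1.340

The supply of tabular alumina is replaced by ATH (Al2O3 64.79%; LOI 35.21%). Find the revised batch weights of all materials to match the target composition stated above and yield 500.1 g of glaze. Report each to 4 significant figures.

Revised batch per 500.1 g glaze:
  ATH: 282.9 g
  quartz sand: 104.1 g
  albite: 215.8 g
Total batch = 602.8 g; LOI loss = 102.7 g

The whole derivation carries exact precision all the way through — the intermediate values are shown, with 4-significant-figure rounding, on the page; exactly one rounding goes into each reported number. All derived quantities are re-derived from the weighed amounts on 500.1 g of glass in full float precision (three oxide percentages, LOI, the yield, the totals, net glass mass) precisely as stated by either problem or answer.
Per-oxide target masses for 500.1 g glaze:
  SiO2: 50.00% × 500.1 = 250.0 g
  Al2O3: 45.14% × 500.1 = 225.7 g
  Na2O: 4.864% × 500.1 = 24.32 g
Per-oxide balance check applying the batch weights above, for the quoted basis mass (each sum matches its target mass once rounding is allowed for):
  SiO2: 104.1·0.9950 + 215.8·0.6786 = 250.0 g (target 250.0 g)
  Al2O3: 282.9·0.6479 + 104.1·0.003000 + 215.8·0.1953 = 225.7 g (target 225.7 g)
  Na2O: 215.8·0.1127 = 24.32 g (target 24.32 g)
The glass-mass cross-check: net batch after ignition = 500.1 g (summing oxide targets gives 500.1 g; the stated basis being 500.1 g — deltas are rounding alone).
Summing the batch: Σ batch = 602.8 g; loss to ignition Σ batch·LOI = 102.7 g; as yield: glass ÷ batch → 82.96%.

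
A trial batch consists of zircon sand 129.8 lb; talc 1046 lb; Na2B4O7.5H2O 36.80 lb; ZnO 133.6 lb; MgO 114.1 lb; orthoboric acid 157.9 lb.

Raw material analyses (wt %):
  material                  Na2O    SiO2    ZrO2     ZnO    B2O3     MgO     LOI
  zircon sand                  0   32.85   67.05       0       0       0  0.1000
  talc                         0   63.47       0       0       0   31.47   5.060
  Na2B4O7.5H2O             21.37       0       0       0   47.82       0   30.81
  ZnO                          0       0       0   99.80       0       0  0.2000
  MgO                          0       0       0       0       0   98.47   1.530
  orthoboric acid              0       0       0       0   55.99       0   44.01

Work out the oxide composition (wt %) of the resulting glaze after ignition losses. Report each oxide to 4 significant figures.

In-progress results are printed with 4-significant-figure rounding at each printed step — each numeric step keeps full float precision end to end. Every reported value takes just one rounding. Derived quantities are carried from the batch weights per 1482 lb of glass in full precision (yield, glass mass, totals, the six compositions, LOI) exactly as shown in the question or the answer.
Oxide-by-oxide delivered mass:
  Na2O: 36.80·0.2137 = 7.864 lb
  SiO2: 129.8·0.3285 + 1046·0.6347 = 706.5 lb
  ZrO2: 129.8·0.6705 = 87.03 lb
  ZnO: 133.6·0.9980 = 133.3 lb
  B2O3: 36.80·0.4782 + 157.9·0.5599 = 106.0 lb
  MgO: 1046·0.3147 + 114.1·0.9847 = 441.5 lb
LOI: 129.8·0.001000 + 1046·0.05060 + 36.80·0.3081 + 133.6·0.002000 + 114.1·0.01530 + 157.9·0.4401 = 135.9 lb
Resulting glass, batch − LOI: 1618 − 135.9 = 1482 lb (equal to the oxide-mass sum)
oxide / glass × 100 gives the wt %

Glass mass = 1482 lb (batch 1618 − LOI 135.9).
Composition: Na2O 0.5305%, SiO2 47.66%, ZrO2 5.871%, ZnO 8.995%, B2O3 7.151%, MgO 29.79%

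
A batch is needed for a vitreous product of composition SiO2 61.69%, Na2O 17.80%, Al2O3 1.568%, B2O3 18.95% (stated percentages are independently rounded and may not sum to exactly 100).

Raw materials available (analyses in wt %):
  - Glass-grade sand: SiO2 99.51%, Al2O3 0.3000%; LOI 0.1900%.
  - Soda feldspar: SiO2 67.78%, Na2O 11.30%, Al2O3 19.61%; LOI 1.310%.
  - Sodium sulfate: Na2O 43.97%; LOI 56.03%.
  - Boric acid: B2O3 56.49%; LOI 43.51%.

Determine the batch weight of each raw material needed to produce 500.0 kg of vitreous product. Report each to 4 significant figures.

The intermediate values are displayed (rounded to four significant digits) in the working — all arithmetic keeps exact precision throughout — every reported number includes exactly one rounding; the derived quantities, including the yield, totals, ignition loss, the four compositions, net glass mass, are re-derived from the weighed amounts on 500.0 kg of glass at exact precision as quoted within the question or the answer.
Target oxide masses per 500.0 kg vitreous product:
  SiO2: 61.69% × 500.0 = 308.4 kg
  Na2O: 17.80% × 500.0 = 89.00 kg
  Al2O3: 1.568% × 500.0 = 7.840 kg
  B2O3: 18.95% × 500.0 = 94.75 kg
Verifying the oxide balance applying the batch weights above, on the stated basis (target by target, the sums agree modulo rounding of the values):
  SiO2: 285.7·0.9951 + 35.61·0.6778 = 308.4 kg (target 308.4 kg)
  Na2O: 35.61·0.1130 + 193.3·0.4397 = 89.02 kg (target 89.00 kg)
  Al2O3: 285.7·0.003000 + 35.61·0.1961 = 7.840 kg (target 7.840 kg)
  B2O3: 167.7·0.5649 = 94.73 kg (target 94.75 kg)
The glass-mass cross-check: Σ batch − LOI loss = 500.0 kg (per-oxide target masses sum to 500.0 kg; the stated basis being 500.0 kg — rounding explains the deltas).
Batch total: Σ batch = 682.3 kg; loss to ignition Σ batch·LOI = 182.3 kg; yield = glass ÷ total batch = 73.28%.

Batch per 500.0 kg vitreous product:
  Glass-grade sand: 285.7 kg
  Soda feldspar: 35.61 kg
  Sodium sulfate: 193.3 kg
  Boric acid: 167.7 kg
Total batch = 682.3 kg; LOI loss = 182.3 kg; yield = 73.28%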